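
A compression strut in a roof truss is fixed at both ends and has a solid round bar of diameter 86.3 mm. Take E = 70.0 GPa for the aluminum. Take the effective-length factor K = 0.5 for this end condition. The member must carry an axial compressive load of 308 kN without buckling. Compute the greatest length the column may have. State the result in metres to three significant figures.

I = πd⁴/64 = π×86.3⁴/64 = 2.723×10^6 mm⁴
I = 2.723×10^-6 m⁴
At the buckling limit P_cr = P = 3.080×10^5 N
From P_cr = π²EI/(K·L)²:  L = (1/K)·√(π²EI/P_cr) = (1/0.5)·√(π²×7.00×10^10×2.723×10^-6/3.080×10^5)
L = 4.94 m

L_max ≈ 4.94 m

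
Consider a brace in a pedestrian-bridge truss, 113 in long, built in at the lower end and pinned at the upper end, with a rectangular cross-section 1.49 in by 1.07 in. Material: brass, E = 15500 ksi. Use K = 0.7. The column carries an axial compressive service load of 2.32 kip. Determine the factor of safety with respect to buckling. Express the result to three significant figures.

Buckling occurs about the weak axis: I_min = h·b³/12 with b = 1.07 in (the shorter side).
I_min = 1.49×1.07³/12 = 0.1521 in⁴
Effective length L_e = K·L = 0.7 × 113 = 79.10 in
P_cr = π²EI / L_e² = π² × 15500×10³ × 0.1521 / 79.10² = 3.719×10^3 lb
Factor of safety n = P_cr / P = 3.7191 / 2.32 = 1.60

n ≈ 1.60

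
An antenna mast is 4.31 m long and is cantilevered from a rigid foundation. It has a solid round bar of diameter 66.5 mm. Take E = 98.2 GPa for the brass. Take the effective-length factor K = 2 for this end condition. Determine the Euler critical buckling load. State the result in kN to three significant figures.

I = πd⁴/64 = π×66.5⁴/64 = 9.600×10^5 mm⁴
I = 9.600×10^5 mm⁴ = 9.600×10^-7 m⁴
Effective length L_e = K·L = 2 × 4.31 = 8.620 m
P_cr = π²EI / L_e² = π² × 98.2×10⁹ × 9.600×10^-7 / 8.620² = 1.252×10^4 N

P_cr ≈ 12.5 kN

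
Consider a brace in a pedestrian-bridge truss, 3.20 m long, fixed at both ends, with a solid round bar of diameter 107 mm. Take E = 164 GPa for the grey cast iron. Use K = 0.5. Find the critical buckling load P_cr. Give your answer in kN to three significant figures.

I = πd⁴/64 = π×107⁴/64 = 6.434×10^6 mm⁴
I = 6.434×10^6 mm⁴ = 6.434×10^-6 m⁴
Effective length L_e = K·L = 0.5 × 3.20 = 1.600 m
P_cr = π²EI / L_e² = π² × 164×10⁹ × 6.434×10^-6 / 1.600² = 4.068×10^6 N

P_cr ≈ 4070 kN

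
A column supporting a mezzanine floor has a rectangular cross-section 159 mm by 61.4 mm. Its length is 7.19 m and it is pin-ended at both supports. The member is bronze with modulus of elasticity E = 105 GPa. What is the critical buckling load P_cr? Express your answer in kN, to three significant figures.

P_cr ≈ 61.5 kN

Buckling occurs about the weak axis: I_min = h·b³/12 with b = 61.4 mm (the shorter side).
I_min = 159×61.4³/12 = 3.067×10^6 mm⁴
I = 3.067×10^6 mm⁴ = 3.067×10^-6 m⁴
Effective length L_e = K·L = 1 × 7.19 = 7.190 m
P_cr = π²EI / L_e² = π² × 105×10⁹ × 3.067×10^-6 / 7.190² = 6.148×10^4 N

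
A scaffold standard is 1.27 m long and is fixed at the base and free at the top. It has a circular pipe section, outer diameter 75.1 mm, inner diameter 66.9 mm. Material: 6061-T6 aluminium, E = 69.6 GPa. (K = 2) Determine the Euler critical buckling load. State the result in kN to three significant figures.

P_cr ≈ 61.6 kN

d_o = 75.1 mm, d_i = 66.9 mm
I = π(d_o⁴ − d_i⁴)/64 = π(75.1⁴ − 66.90⁴)/64 = 5.782×10^5 mm⁴
I = 5.782×10^5 mm⁴ = 5.782×10^-7 m⁴
Effective length L_e = K·L = 2 × 1.27 = 2.540 m
P_cr = π²EI / L_e² = π² × 69.6×10⁹ × 5.782×10^-7 / 2.540² = 6.156×10^4 N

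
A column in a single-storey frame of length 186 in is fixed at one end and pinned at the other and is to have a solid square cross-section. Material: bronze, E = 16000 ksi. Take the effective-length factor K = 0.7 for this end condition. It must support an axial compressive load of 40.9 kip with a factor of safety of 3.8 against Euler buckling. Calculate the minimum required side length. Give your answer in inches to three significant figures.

a ≈ 3.76 in

Required P_cr = n·P = 3.8 × 40.9 = 155.4 kip
L_e = K·L = 0.7 × 186 = 130.2 in
Required I = P_cr·L_e²/(π²E) = 1.554×10^5 × 130.2² / (π² × 1.60×10^7) = 16.68 in⁴
Solid square: I = a⁴/12  ⇒  a = (12I)^(1/4) = (12×16.68)^(1/4) = 3.76 in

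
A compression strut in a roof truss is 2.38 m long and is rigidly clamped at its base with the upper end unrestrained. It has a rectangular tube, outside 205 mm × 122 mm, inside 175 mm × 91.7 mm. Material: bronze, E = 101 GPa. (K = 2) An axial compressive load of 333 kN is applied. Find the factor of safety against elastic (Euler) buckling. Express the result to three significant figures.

n ≈ 2.61

Weak-axis I_min = (h_o·b_o³ − h_i·b_i³)/12 with b_o = 122, b_i = 91.70 mm (shorter outer/inner sides).
I_min = (205×122³ − 175.0×91.70³)/12 = 1.978×10^7 mm⁴
I = 1.978×10^7 mm⁴ = 1.978×10^-5 m⁴
Effective length L_e = K·L = 2 × 2.38 = 4.760 m
P_cr = π²EI / L_e² = π² × 101×10⁹ × 1.978×10^-5 / 4.760² = 8.700×10^5 N
Factor of safety n = P_cr / P = 870.04 / 333 = 2.61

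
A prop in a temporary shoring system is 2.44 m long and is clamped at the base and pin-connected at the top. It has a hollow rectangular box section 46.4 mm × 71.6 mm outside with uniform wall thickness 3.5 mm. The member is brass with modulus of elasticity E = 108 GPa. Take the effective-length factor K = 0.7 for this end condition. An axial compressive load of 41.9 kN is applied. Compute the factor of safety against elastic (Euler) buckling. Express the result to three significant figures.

Inner dimensions: h_i = 71.6 − 2×3.5 = 64.60 mm, b_i = 46.4 − 2×3.5 = 39.40 mm
Weak-axis I_min = (h_o·b_o³ − h_i·b_i³)/12 with b_o = 46.4, b_i = 39.40 mm (shorter outer/inner sides).
I_min = (71.6×46.4³ − 64.60×39.40³)/12 = 2.668×10^5 mm⁴
I = 2.668×10^5 mm⁴ = 2.668×10^-7 m⁴
Effective length L_e = K·L = 0.7 × 2.44 = 1.708 m
P_cr = π²EI / L_e² = π² × 108×10⁹ × 2.668×10^-7 / 1.708² = 9.748×10^4 N
Factor of safety n = P_cr / P = 97.482 / 41.9 = 2.33

n ≈ 2.33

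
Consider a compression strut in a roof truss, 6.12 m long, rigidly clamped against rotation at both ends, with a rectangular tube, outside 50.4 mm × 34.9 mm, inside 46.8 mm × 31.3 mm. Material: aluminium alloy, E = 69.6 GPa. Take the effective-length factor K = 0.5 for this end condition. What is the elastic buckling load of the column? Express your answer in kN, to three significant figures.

Weak-axis I_min = (h_o·b_o³ − h_i·b_i³)/12 with b_o = 34.9, b_i = 31.30 mm (shorter outer/inner sides).
I_min = (50.4×34.9³ − 46.80×31.30³)/12 = 5.895×10^4 mm⁴
I = 5.895×10^4 mm⁴ = 5.895×10^-8 m⁴
Effective length L_e = K·L = 0.5 × 6.12 = 3.060 m
P_cr = π²EI / L_e² = π² × 69.6×10⁹ × 5.895×10^-8 / 3.060² = 4.324×10^3 N

P_cr ≈ 4.32 kN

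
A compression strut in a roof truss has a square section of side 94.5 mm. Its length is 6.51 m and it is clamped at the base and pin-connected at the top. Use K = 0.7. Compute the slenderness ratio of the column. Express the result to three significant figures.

λ ≈ 167

For a square r = a/√12 = 94.5/√12 = 27.28 mm
L_e = K·L = 0.7 × 6.51 m = 4.557 m = 4557.0 mm
λ = L_e / r_min = 4557.0 / 27.28 = 167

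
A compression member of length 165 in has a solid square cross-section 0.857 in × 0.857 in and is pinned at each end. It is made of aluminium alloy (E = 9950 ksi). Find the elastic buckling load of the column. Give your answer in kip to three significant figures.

P_cr ≈ 0.162 kip

I = a⁴/12 = 0.857⁴/12 = 4.495×10^-2 in⁴
Effective length L_e = K·L = 1 × 165 = 165.0 in
P_cr = π²EI / L_e² = π² × 9950×10³ × 4.495×10^-2 / 165.0² = 162.1 lb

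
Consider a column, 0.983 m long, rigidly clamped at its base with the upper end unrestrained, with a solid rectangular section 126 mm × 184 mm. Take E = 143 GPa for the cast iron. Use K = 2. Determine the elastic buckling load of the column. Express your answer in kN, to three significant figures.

P_cr ≈ 11200 kN

Buckling occurs about the weak axis: I_min = h·b³/12 with b = 126 mm (the shorter side).
I_min = 184×126³/12 = 3.067×10^7 mm⁴
I = 3.067×10^7 mm⁴ = 3.067×10^-5 m⁴
Effective length L_e = K·L = 2 × 0.983 = 1.966 m
P_cr = π²EI / L_e² = π² × 143×10⁹ × 3.067×10^-5 / 1.966² = 1.120×10^7 N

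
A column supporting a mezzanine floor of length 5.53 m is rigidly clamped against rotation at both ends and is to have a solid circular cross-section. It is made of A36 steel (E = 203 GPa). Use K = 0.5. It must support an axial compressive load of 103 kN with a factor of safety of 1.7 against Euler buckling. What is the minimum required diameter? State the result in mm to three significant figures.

d ≈ 60.7 mm

Required P_cr = n·P = 1.7 × 103 = 175.1 kN
L_e = K·L = 0.5 × 5.53 = 2.765 m
Required I = P_cr·L_e²/(π²E) = 1.751×10^5 × 2.765² / (π² × 2.03×10^11) = 6.682×10^-7 m⁴
I_req = 6.682×10^5 mm⁴
Solid circle: I = πd⁴/64  ⇒  d = (64I/π)^(1/4) = (64×6.682×10^5/π)^(1/4) = 60.7 mm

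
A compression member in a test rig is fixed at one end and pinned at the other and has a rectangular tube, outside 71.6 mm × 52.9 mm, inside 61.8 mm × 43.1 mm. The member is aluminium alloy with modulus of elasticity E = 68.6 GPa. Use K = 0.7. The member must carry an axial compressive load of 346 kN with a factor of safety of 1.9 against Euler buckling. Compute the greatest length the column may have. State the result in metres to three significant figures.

L_max ≈ 0.995 m

Weak-axis I_min = (h_o·b_o³ − h_i·b_i³)/12 with b_o = 52.9, b_i = 43.10 mm (shorter outer/inner sides).
I_min = (71.6×52.9³ − 61.80×43.10³)/12 = 4.710×10^5 mm⁴
I = 4.710×10^-7 m⁴
Required critical load P_cr = n·P = 1.9 × 346 = 657.4 kN = 6.574×10^5 N
From P_cr = π²EI/(K·L)²:  L = (1/K)·√(π²EI/P_cr) = (1/0.7)·√(π²×6.86×10^10×4.710×10^-7/6.574×10^5)
L = 0.995 m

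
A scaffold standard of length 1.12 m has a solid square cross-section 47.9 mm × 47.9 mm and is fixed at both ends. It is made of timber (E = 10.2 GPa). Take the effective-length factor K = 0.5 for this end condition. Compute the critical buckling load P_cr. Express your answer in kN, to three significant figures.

P_cr ≈ 141 kN

I = a⁴/12 = 47.9⁴/12 = 4.387×10^5 mm⁴
I = 4.387×10^5 mm⁴ = 4.387×10^-7 m⁴
Effective length L_e = K·L = 0.5 × 1.12 = 0.5600 m
P_cr = π²EI / L_e² = π² × 10.2×10⁹ × 4.387×10^-7 / 0.5600² = 1.408×10^5 N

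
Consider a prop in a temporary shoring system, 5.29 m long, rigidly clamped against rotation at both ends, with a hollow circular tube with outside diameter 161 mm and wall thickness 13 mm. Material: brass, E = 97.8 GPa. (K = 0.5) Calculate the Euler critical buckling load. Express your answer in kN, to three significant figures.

P_cr ≈ 2300 kN

Inner diameter d_i = 161 − 2×13 = 135.0 mm
I = π(d_o⁴ − d_i⁴)/64 = π(161⁴ − 135.0⁴)/64 = 1.668×10^7 mm⁴
I = 1.668×10^7 mm⁴ = 1.668×10^-5 m⁴
Effective length L_e = K·L = 0.5 × 5.29 = 2.645 m
P_cr = π²EI / L_e² = π² × 97.8×10⁹ × 1.668×10^-5 / 2.645² = 2.301×10^6 N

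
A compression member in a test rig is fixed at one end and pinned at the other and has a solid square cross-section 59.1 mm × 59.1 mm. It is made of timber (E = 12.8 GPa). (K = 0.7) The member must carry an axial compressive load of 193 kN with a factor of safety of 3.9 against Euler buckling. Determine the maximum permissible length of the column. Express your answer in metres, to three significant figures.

I = a⁴/12 = 59.1⁴/12 = 1.017×10^6 mm⁴
I = 1.017×10^-6 m⁴
Required critical load P_cr = n·P = 3.9 × 193 = 752.7 kN = 7.527×10^5 N
From P_cr = π²EI/(K·L)²:  L = (1/K)·√(π²EI/P_cr) = (1/0.7)·√(π²×1.28×10^10×1.017×10^-6/7.527×10^5)
L = 0.590 m

L_max ≈ 0.590 m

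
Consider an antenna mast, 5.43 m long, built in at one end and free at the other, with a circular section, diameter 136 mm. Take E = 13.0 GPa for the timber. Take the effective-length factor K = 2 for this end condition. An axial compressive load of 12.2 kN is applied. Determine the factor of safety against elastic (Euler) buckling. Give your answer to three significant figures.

I = πd⁴/64 = π×136⁴/64 = 1.679×10^7 mm⁴
I = 1.679×10^7 mm⁴ = 1.679×10^-5 m⁴
Effective length L_e = K·L = 2 × 5.43 = 10.86 m
P_cr = π²EI / L_e² = π² × 13.0×10⁹ × 1.679×10^-5 / 10.86² = 1.827×10^4 N
Factor of safety n = P_cr / P = 18.269 / 12.2 = 1.50

n ≈ 1.50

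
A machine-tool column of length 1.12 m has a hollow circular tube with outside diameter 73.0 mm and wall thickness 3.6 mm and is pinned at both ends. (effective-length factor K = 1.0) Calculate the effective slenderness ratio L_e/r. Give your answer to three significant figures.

Inner diameter d_i = 73.0 − 2×3.6 = 65.80 mm
I = π(d_o⁴ − d_i⁴)/64 = π(73.0⁴ − 65.80⁴)/64 = 4.738×10^5 mm⁴
A = 784.9 mm²;  r_min = √(I/A) = √(4.738×10^5/784.9) = 24.57 mm
L_e = K·L = 1 × 1.12 m = 1.120 m = 1120.0 mm
λ = L_e / r_min = 1120.0 / 24.57 = 45.6

λ ≈ 45.6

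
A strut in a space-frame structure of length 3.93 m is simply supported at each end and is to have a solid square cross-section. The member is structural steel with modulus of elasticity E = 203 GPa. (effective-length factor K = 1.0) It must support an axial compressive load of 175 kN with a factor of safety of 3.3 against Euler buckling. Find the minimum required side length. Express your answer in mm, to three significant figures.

a ≈ 85.5 mm

Required P_cr = n·P = 3.3 × 175 = 577.5 kN
L_e = K·L = 1 × 3.93 = 3.930 m
Required I = P_cr·L_e²/(π²E) = 5.775×10^5 × 3.930² / (π² × 2.03×10^11) = 4.452×10^-6 m⁴
I_req = 4.452×10^6 mm⁴
Solid square: I = a⁴/12  ⇒  a = (12I)^(1/4) = (12×4.452×10^6)^(1/4) = 85.5 mm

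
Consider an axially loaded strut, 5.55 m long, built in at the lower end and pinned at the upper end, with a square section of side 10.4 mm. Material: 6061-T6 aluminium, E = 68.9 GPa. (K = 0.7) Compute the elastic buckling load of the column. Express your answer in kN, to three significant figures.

P_cr ≈ 0.0439 kN

I = a⁴/12 = 10.4⁴/12 = 974.9 mm⁴
I = 974.9 mm⁴ = 9.749×10^-10 m⁴
Effective length L_e = K·L = 0.7 × 5.55 = 3.885 m
P_cr = π²EI / L_e² = π² × 68.9×10⁹ × 9.749×10^-10 / 3.885² = 43.92 N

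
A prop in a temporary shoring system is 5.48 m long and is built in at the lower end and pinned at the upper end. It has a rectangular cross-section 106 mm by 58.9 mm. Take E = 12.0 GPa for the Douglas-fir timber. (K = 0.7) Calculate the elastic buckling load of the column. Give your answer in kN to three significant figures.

Buckling occurs about the weak axis: I_min = h·b³/12 with b = 58.9 mm (the shorter side).
I_min = 106×58.9³/12 = 1.805×10^6 mm⁴
I = 1.805×10^6 mm⁴ = 1.805×10^-6 m⁴
Effective length L_e = K·L = 0.7 × 5.48 = 3.836 m
P_cr = π²EI / L_e² = π² × 12.0×10⁹ × 1.805×10^-6 / 3.836² = 1.453×10^4 N

P_cr ≈ 14.5 kN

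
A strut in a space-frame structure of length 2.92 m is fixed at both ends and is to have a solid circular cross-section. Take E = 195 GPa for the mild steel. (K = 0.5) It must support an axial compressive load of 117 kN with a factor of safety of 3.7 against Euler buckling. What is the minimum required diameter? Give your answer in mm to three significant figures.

Required P_cr = n·P = 3.7 × 117 = 432.9 kN
L_e = K·L = 0.5 × 2.92 = 1.460 m
Required I = P_cr·L_e²/(π²E) = 4.329×10^5 × 1.460² / (π² × 1.95×10^11) = 4.795×10^-7 m⁴
I_req = 4.795×10^5 mm⁴
Solid circle: I = πd⁴/64  ⇒  d = (64I/π)^(1/4) = (64×4.795×10^5/π)^(1/4) = 55.9 mm

d ≈ 55.9 mm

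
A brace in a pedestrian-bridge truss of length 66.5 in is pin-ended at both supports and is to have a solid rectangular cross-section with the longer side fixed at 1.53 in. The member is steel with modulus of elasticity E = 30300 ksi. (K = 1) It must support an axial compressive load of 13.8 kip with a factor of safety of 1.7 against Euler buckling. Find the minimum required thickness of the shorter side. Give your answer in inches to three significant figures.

b ≈ 1.40 in

Required P_cr = n·P = 1.7 × 13.8 = 23.46 kip
L_e = K·L = 1 × 66.5 = 66.50 in
Required I = P_cr·L_e²/(π²E) = 2.346×10^4 × 66.50² / (π² × 3.03×10^7) = 0.3469 in⁴
Rectangle, weak axis: I_min = h·b³/12 with h = 1.53 in fixed  ⇒  b = (12I/h)^(1/3) = 1.40 in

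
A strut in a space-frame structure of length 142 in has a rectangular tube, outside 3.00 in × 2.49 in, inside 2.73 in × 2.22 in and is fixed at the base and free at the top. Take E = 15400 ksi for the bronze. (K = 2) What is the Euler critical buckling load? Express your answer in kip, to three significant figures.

Weak-axis I_min = (h_o·b_o³ − h_i·b_i³)/12 with b_o = 2.49, b_i = 2.220 in (shorter outer/inner sides).
I_min = (3.00×2.49³ − 2.730×2.220³)/12 = 1.370 in⁴
Effective length L_e = K·L = 2 × 142 = 284.0 in
P_cr = π²EI / L_e² = π² × 15400×10³ × 1.370 / 284.0² = 2.583×10^3 lb

P_cr ≈ 2.58 kip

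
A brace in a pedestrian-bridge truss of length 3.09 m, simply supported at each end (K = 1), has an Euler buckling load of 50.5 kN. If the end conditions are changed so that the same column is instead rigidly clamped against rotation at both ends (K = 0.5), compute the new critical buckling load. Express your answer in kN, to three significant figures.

P_cr ≈ 202 kN

P_cr ∝ 1/K², so P_cr,new = P_cr,old × (K_old/K_new)² = 50.5 × (1/0.5)²
= 50.5 × 4.000 = 202 kN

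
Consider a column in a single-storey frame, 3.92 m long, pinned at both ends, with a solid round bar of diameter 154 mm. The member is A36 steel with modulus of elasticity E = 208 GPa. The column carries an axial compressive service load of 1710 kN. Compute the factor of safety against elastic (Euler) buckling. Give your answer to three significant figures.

n ≈ 2.16

I = πd⁴/64 = π×154⁴/64 = 2.761×10^7 mm⁴
I = 2.761×10^7 mm⁴ = 2.761×10^-5 m⁴
Effective length L_e = K·L = 1 × 3.92 = 3.920 m
P_cr = π²EI / L_e² = π² × 208×10⁹ × 2.761×10^-5 / 3.920² = 3.688×10^6 N
Factor of safety n = P_cr / P = 3688.4 / 1710 = 2.16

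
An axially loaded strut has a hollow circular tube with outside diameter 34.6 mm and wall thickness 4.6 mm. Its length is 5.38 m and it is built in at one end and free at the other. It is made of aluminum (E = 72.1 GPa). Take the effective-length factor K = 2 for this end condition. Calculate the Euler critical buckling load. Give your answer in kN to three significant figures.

Inner diameter d_i = 34.6 − 2×4.6 = 25.40 mm
I = π(d_o⁴ − d_i⁴)/64 = π(34.6⁴ − 25.40⁴)/64 = 4.992×10^4 mm⁴
I = 4.992×10^4 mm⁴ = 4.992×10^-8 m⁴
Effective length L_e = K·L = 2 × 5.38 = 10.76 m
P_cr = π²EI / L_e² = π² × 72.1×10⁹ × 4.992×10^-8 / 10.76² = 306.8 N

P_cr ≈ 0.307 kN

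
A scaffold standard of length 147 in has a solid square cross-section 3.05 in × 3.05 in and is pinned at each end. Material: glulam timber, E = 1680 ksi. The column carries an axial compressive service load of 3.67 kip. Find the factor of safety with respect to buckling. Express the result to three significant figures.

n ≈ 1.51

I = a⁴/12 = 3.05⁴/12 = 7.211 in⁴
Effective length L_e = K·L = 1 × 147 = 147.0 in
P_cr = π²EI / L_e² = π² × 1680×10³ × 7.211 / 147.0² = 5.533×10^3 lb
Factor of safety n = P_cr / P = 5.5334 / 3.67 = 1.51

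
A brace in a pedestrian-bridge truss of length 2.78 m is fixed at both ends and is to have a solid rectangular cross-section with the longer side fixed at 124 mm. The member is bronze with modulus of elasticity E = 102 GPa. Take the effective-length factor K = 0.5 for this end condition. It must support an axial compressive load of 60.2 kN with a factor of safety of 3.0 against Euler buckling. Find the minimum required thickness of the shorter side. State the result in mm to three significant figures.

Required P_cr = n·P = 3.0 × 60.2 = 180.6 kN
L_e = K·L = 0.5 × 2.78 = 1.390 m
Required I = P_cr·L_e²/(π²E) = 1.806×10^5 × 1.390² / (π² × 1.02×10^11) = 3.466×10^-7 m⁴
I_req = 3.466×10^5 mm⁴
Rectangle, weak axis: I_min = h·b³/12 with h = 124 mm fixed  ⇒  b = (12I/h)^(1/3) = 32.3 mm

b ≈ 32.3 mm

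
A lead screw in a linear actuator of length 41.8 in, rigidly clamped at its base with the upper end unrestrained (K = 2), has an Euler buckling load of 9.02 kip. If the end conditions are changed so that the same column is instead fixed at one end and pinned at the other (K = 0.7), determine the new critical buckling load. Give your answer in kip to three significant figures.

P_cr ≈ 73.6 kip

P_cr ∝ 1/K², so P_cr,new = P_cr,old × (K_old/K_new)² = 9.02 × (2/0.7)²
= 9.02 × 8.163 = 73.6 kip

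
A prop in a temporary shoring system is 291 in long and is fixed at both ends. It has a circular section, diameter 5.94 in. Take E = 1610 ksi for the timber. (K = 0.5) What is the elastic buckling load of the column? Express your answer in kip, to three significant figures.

P_cr ≈ 45.9 kip

I = πd⁴/64 = π×5.94⁴/64 = 61.11 in⁴
Effective length L_e = K·L = 0.5 × 291 = 145.5 in
P_cr = π²EI / L_e² = π² × 1610×10³ × 61.11 / 145.5² = 4.587×10^4 lb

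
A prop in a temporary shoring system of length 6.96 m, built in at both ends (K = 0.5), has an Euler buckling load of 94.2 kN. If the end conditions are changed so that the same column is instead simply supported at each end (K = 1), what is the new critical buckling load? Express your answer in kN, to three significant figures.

P_cr ∝ 1/K², so P_cr,new = P_cr,old × (K_old/K_new)² = 94.2 × (0.5/1)²
= 94.2 × 0.2500 = 23.6 kN

P_cr ≈ 23.6 kN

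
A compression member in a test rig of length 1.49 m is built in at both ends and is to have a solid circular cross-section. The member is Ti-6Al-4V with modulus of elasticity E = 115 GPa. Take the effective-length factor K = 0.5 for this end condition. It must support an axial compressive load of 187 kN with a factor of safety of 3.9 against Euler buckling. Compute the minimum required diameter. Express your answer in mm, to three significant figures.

Required P_cr = n·P = 3.9 × 187 = 729.3 kN
L_e = K·L = 0.5 × 1.49 = 0.7450 m
Required I = P_cr·L_e²/(π²E) = 7.293×10^5 × 0.7450² / (π² × 1.15×10^11) = 3.566×10^-7 m⁴
I_req = 3.566×10^5 mm⁴
Solid circle: I = πd⁴/64  ⇒  d = (64I/π)^(1/4) = (64×3.566×10^5/π)^(1/4) = 51.9 mm

d ≈ 51.9 mm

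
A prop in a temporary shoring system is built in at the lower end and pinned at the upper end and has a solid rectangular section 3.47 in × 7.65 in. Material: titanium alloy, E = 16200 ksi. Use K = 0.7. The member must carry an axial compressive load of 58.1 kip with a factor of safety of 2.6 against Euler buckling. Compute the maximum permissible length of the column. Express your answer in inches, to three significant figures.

Buckling occurs about the weak axis: I_min = h·b³/12 with b = 3.47 in (the shorter side).
I_min = 7.65×3.47³/12 = 26.64 in⁴
Required critical load P_cr = n·P = 2.6 × 58.1 = 151.1 kip = 1.511×10^5 lb
From P_cr = π²EI/(K·L)²:  L = (1/K)·√(π²EI/P_cr) = (1/0.7)·√(π²×1.62×10^7×26.64/1.511×10^5)
L = 240 in

L_max ≈ 240 in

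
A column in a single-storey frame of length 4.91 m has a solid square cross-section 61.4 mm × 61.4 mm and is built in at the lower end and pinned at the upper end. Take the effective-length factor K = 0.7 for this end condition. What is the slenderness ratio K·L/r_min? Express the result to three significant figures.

λ ≈ 194

I = a⁴/12 = 61.4⁴/12 = 1.184×10^6 mm⁴
A = 3.770×10^3 mm²;  r_min = √(I/A) = √(1.184×10^6/3.770×10^3) = 17.72 mm
L_e = K·L = 0.7 × 4.91 m = 3.437 m = 3437.0 mm
λ = L_e / r_min = 3437.0 / 17.72 = 194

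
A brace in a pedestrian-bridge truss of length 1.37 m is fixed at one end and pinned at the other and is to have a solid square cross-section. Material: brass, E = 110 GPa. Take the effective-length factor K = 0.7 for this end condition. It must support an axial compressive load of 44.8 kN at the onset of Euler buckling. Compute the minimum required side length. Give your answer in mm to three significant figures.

a ≈ 26.0 mm

L_e = K·L = 0.7 × 1.37 = 0.9590 m
Required I = P_cr·L_e²/(π²E) = 4.480×10^4 × 0.9590² / (π² × 1.10×10^11) = 3.795×10^-8 m⁴
I_req = 3.795×10^4 mm⁴
Solid square: I = a⁴/12  ⇒  a = (12I)^(1/4) = (12×3.795×10^4)^(1/4) = 26.0 mm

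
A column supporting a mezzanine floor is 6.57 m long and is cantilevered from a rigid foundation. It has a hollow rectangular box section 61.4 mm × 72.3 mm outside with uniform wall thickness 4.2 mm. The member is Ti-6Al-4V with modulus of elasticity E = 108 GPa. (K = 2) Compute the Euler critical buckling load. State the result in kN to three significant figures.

Inner dimensions: h_i = 72.3 − 2×4.2 = 63.90 mm, b_i = 61.4 − 2×4.2 = 53.00 mm
Weak-axis I_min = (h_o·b_o³ − h_i·b_i³)/12 with b_o = 61.4, b_i = 53.00 mm (shorter outer/inner sides).
I_min = (72.3×61.4³ − 63.90×53.00³)/12 = 6.019×10^5 mm⁴
I = 6.019×10^5 mm⁴ = 6.019×10^-7 m⁴
Effective length L_e = K·L = 2 × 6.57 = 13.14 m
P_cr = π²EI / L_e² = π² × 108×10⁹ × 6.019×10^-7 / 13.14² = 3.716×10^3 N

P_cr ≈ 3.72 kN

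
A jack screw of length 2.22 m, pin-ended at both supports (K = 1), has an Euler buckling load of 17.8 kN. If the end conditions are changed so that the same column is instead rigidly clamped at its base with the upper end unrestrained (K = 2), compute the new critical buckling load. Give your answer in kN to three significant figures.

P_cr ≈ 4.45 kN

P_cr ∝ 1/K², so P_cr,new = P_cr,old × (K_old/K_new)² = 17.8 × (1/2)²
= 17.8 × 0.2500 = 4.45 kN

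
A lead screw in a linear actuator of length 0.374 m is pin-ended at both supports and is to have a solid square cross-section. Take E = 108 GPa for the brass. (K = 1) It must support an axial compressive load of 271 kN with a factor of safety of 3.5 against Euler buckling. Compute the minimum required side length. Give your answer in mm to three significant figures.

a ≈ 35.0 mm

Required P_cr = n·P = 3.5 × 271 = 948.5 kN
L_e = K·L = 1 × 0.374 = 0.3740 m
Required I = P_cr·L_e²/(π²E) = 9.485×10^5 × 0.3740² / (π² × 1.08×10^11) = 1.245×10^-7 m⁴
I_req = 1.245×10^5 mm⁴
Solid square: I = a⁴/12  ⇒  a = (12I)^(1/4) = (12×1.245×10^5)^(1/4) = 35.0 mm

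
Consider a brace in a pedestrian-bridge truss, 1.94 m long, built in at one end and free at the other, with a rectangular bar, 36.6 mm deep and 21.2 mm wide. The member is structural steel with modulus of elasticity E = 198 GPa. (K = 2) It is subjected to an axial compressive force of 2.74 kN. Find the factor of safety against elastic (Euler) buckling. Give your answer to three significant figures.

Buckling occurs about the weak axis: I_min = h·b³/12 with b = 21.2 mm (the shorter side).
I_min = 36.6×21.2³/12 = 2.906×10^4 mm⁴
I = 2.906×10^4 mm⁴ = 2.906×10^-8 m⁴
Effective length L_e = K·L = 2 × 1.94 = 3.880 m
P_cr = π²EI / L_e² = π² × 198×10⁹ × 2.906×10^-8 / 3.880² = 3.772×10^3 N
Factor of safety n = P_cr / P = 3.7723 / 2.74 = 1.38

n ≈ 1.38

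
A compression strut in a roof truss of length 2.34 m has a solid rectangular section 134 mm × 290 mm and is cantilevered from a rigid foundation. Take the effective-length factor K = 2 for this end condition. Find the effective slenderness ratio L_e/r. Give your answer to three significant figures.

Buckling occurs about the weak axis: I_min = h·b³/12 with b = 134 mm (the shorter side).
I_min = 290×134³/12 = 5.815×10^7 mm⁴
A = 3.886×10^4 mm²;  r_min = √(I/A) = √(5.815×10^7/3.886×10^4) = 38.68 mm
L_e = K·L = 2 × 2.34 m = 4.680 m = 4680.0 mm
λ = L_e / r_min = 4680.0 / 38.68 = 121

λ ≈ 121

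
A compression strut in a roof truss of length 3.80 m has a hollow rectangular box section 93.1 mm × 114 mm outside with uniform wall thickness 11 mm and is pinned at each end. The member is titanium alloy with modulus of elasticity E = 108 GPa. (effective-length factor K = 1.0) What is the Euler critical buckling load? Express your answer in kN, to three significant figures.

P_cr ≈ 362 kN

Inner dimensions: h_i = 114 − 2×11 = 92.00 mm, b_i = 93.1 − 2×11 = 71.10 mm
Weak-axis I_min = (h_o·b_o³ − h_i·b_i³)/12 with b_o = 93.1, b_i = 71.10 mm (shorter outer/inner sides).
I_min = (114×93.1³ − 92.00×71.10³)/12 = 4.910×10^6 mm⁴
I = 4.910×10^6 mm⁴ = 4.910×10^-6 m⁴
Effective length L_e = K·L = 1 × 3.80 = 3.800 m
P_cr = π²EI / L_e² = π² × 108×10⁹ × 4.910×10^-6 / 3.800² = 3.625×10^5 N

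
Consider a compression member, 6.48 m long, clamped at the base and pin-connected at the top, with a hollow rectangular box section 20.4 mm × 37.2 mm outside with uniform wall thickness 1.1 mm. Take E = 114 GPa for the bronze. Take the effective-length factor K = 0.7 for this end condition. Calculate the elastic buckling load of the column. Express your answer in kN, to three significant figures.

P_cr ≈ 0.478 kN

Inner dimensions: h_i = 37.2 − 2×1.1 = 35.00 mm, b_i = 20.4 − 2×1.1 = 18.20 mm
Weak-axis I_min = (h_o·b_o³ − h_i·b_i³)/12 with b_o = 20.4, b_i = 18.20 mm (shorter outer/inner sides).
I_min = (37.2×20.4³ − 35.00×18.20³)/12 = 8.735×10^3 mm⁴
I = 8.735×10^3 mm⁴ = 8.735×10^-9 m⁴
Effective length L_e = K·L = 0.7 × 6.48 = 4.536 m
P_cr = π²EI / L_e² = π² × 114×10⁹ × 8.735×10^-9 / 4.536² = 477.6 N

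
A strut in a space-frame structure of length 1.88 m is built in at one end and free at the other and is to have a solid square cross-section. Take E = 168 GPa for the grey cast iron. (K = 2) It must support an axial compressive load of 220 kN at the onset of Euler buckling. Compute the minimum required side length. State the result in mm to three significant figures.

L_e = K·L = 2 × 1.88 = 3.760 m
Required I = P_cr·L_e²/(π²E) = 2.200×10^5 × 3.760² / (π² × 1.68×10^11) = 1.876×10^-6 m⁴
I_req = 1.876×10^6 mm⁴
Solid square: I = a⁴/12  ⇒  a = (12I)^(1/4) = (12×1.876×10^6)^(1/4) = 68.9 mm

a ≈ 68.9 mm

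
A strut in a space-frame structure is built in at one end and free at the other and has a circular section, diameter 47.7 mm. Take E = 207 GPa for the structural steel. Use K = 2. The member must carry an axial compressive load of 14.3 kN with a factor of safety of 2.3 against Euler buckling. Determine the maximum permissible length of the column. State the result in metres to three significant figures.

L_max ≈ 1.99 m

I = πd⁴/64 = π×47.7⁴/64 = 2.541×10^5 mm⁴
I = 2.541×10^-7 m⁴
Required critical load P_cr = n·P = 2.3 × 14.3 = 32.89 kN = 3.289×10^4 N
From P_cr = π²EI/(K·L)²:  L = (1/K)·√(π²EI/P_cr) = (1/2)·√(π²×2.07×10^11×2.541×10^-7/3.289×10^4)
L = 1.99 m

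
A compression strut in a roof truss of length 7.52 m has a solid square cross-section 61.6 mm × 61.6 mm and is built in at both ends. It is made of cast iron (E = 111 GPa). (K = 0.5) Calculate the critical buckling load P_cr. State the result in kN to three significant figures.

I = a⁴/12 = 61.6⁴/12 = 1.200×10^6 mm⁴
I = 1.200×10^6 mm⁴ = 1.200×10^-6 m⁴
Effective length L_e = K·L = 0.5 × 7.52 = 3.760 m
P_cr = π²EI / L_e² = π² × 111×10⁹ × 1.200×10^-6 / 3.760² = 9.298×10^4 N

P_cr ≈ 93.0 kN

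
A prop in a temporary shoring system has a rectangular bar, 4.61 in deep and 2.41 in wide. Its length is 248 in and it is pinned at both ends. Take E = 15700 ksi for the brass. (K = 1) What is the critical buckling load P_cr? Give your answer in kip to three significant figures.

P_cr ≈ 13.5 kip

Buckling occurs about the weak axis: I_min = h·b³/12 with b = 2.41 in (the shorter side).
I_min = 4.61×2.41³/12 = 5.377 in⁴
Effective length L_e = K·L = 1 × 248 = 248.0 in
P_cr = π²EI / L_e² = π² × 15700×10³ × 5.377 / 248.0² = 1.355×10^4 lb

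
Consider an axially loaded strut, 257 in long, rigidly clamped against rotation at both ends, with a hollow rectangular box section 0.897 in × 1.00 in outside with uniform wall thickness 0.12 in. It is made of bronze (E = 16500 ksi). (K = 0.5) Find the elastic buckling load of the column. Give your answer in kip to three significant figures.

P_cr ≈ 0.416 kip

Inner dimensions: h_i = 1.00 − 2×0.12 = 0.7600 in, b_i = 0.897 − 2×0.12 = 0.6570 in
Weak-axis I_min = (h_o·b_o³ − h_i·b_i³)/12 with b_o = 0.897, b_i = 0.6570 in (shorter outer/inner sides).
I_min = (1.00×0.897³ − 0.7600×0.6570³)/12 = 4.218×10^-2 in⁴
Effective length L_e = K·L = 0.5 × 257 = 128.5 in
P_cr = π²EI / L_e² = π² × 16500×10³ × 4.218×10^-2 / 128.5² = 416.0 lb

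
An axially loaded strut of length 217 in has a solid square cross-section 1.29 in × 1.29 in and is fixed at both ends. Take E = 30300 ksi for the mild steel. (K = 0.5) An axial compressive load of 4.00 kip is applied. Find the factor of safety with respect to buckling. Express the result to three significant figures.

I = a⁴/12 = 1.29⁴/12 = 0.2308 in⁴
Effective length L_e = K·L = 0.5 × 217 = 108.5 in
P_cr = π²EI / L_e² = π² × 30300×10³ × 0.2308 / 108.5² = 5.862×10^3 lb
Factor of safety n = P_cr / P = 5.8622 / 4.00 = 1.47

n ≈ 1.47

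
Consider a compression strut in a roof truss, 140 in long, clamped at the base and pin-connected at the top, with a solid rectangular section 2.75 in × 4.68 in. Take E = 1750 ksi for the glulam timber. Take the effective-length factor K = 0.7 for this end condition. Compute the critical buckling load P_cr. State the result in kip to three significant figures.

Buckling occurs about the weak axis: I_min = h·b³/12 with b = 2.75 in (the shorter side).
I_min = 4.68×2.75³/12 = 8.111 in⁴
Effective length L_e = K·L = 0.7 × 140 = 98.00 in
P_cr = π²EI / L_e² = π² × 1750×10³ × 8.111 / 98.00² = 1.459×10^4 lb

P_cr ≈ 14.6 kip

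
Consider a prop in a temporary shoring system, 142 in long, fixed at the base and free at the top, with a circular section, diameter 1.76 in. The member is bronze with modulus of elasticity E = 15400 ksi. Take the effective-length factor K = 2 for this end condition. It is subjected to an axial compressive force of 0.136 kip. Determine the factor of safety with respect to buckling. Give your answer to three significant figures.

I = πd⁴/64 = π×1.76⁴/64 = 0.4710 in⁴
Effective length L_e = K·L = 2 × 142 = 284.0 in
P_cr = π²EI / L_e² = π² × 15400×10³ × 0.4710 / 284.0² = 887.6 lb
Factor of safety n = P_cr / P = 0.88757 / 0.136 = 6.53

n ≈ 6.53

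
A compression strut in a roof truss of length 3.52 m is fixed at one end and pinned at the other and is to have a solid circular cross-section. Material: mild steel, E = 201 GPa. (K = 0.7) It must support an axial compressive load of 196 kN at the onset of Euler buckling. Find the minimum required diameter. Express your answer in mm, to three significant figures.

d ≈ 59.1 mm

L_e = K·L = 0.7 × 3.52 = 2.464 m
Required I = P_cr·L_e²/(π²E) = 1.960×10^5 × 2.464² / (π² × 2.01×10^11) = 5.998×10^-7 m⁴
I_req = 5.998×10^5 mm⁴
Solid circle: I = πd⁴/64  ⇒  d = (64I/π)^(1/4) = (64×5.998×10^5/π)^(1/4) = 59.1 mm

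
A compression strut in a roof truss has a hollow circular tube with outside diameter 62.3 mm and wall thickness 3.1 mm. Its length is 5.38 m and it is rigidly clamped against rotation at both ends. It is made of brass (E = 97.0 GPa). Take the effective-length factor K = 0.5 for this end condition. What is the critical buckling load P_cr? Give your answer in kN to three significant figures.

P_cr ≈ 33.5 kN

Inner diameter d_i = 62.3 − 2×3.1 = 56.10 mm
I = π(d_o⁴ − d_i⁴)/64 = π(62.3⁴ − 56.10⁴)/64 = 2.533×10^5 mm⁴
I = 2.533×10^5 mm⁴ = 2.533×10^-7 m⁴
Effective length L_e = K·L = 0.5 × 5.38 = 2.690 m
P_cr = π²EI / L_e² = π² × 97.0×10⁹ × 2.533×10^-7 / 2.690² = 3.351×10^4 N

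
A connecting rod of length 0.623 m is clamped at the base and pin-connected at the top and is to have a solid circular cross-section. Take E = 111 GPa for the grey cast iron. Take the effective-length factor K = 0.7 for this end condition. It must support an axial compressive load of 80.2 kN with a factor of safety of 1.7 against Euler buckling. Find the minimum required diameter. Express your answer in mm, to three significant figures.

Required P_cr = n·P = 1.7 × 80.2 = 136.3 kN
L_e = K·L = 0.7 × 0.623 = 0.4361 m
Required I = P_cr·L_e²/(π²E) = 1.363×10^5 × 0.4361² / (π² × 1.11×10^11) = 2.367×10^-8 m⁴
I_req = 2.367×10^4 mm⁴
Solid circle: I = πd⁴/64  ⇒  d = (64I/π)^(1/4) = (64×2.367×10^4/π)^(1/4) = 26.4 mm

d ≈ 26.4 mm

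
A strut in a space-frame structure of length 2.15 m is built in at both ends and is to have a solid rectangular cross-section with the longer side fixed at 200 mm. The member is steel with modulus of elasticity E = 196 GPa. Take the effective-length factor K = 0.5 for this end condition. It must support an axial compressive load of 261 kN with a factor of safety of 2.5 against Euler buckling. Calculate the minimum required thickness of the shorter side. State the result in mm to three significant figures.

Required P_cr = n·P = 2.5 × 261 = 652.5 kN
L_e = K·L = 0.5 × 2.15 = 1.075 m
Required I = P_cr·L_e²/(π²E) = 6.525×10^5 × 1.075² / (π² × 1.96×10^11) = 3.898×10^-7 m⁴
I_req = 3.898×10^5 mm⁴
Rectangle, weak axis: I_min = h·b³/12 with h = 200 mm fixed  ⇒  b = (12I/h)^(1/3) = 28.6 mm

b ≈ 28.6 mm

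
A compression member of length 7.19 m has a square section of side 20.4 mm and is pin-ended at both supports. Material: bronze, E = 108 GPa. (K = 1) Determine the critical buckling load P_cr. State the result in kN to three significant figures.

I = a⁴/12 = 20.4⁴/12 = 1.443×10^4 mm⁴
I = 1.443×10^4 mm⁴ = 1.443×10^-8 m⁴
Effective length L_e = K·L = 1 × 7.19 = 7.190 m
P_cr = π²EI / L_e² = π² × 108×10⁹ × 1.443×10^-8 / 7.190² = 297.6 N

P_cr ≈ 0.298 kN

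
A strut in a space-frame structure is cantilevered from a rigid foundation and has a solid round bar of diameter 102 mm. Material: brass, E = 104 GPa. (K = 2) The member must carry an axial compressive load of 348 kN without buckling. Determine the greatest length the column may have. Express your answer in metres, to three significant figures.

I = πd⁴/64 = π×102⁴/64 = 5.313×10^6 mm⁴
I = 5.313×10^-6 m⁴
At the buckling limit P_cr = P = 3.480×10^5 N
From P_cr = π²EI/(K·L)²:  L = (1/K)·√(π²EI/P_cr) = (1/2)·√(π²×1.04×10^11×5.313×10^-6/3.480×10^5)
L = 1.98 m

L_max ≈ 1.98 m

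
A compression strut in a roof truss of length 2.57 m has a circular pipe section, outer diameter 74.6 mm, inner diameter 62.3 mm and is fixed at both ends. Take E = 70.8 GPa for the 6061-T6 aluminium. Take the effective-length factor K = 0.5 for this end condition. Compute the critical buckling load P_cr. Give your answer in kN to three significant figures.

P_cr ≈ 330 kN

d_o = 74.6 mm, d_i = 62.3 mm
I = π(d_o⁴ − d_i⁴)/64 = π(74.6⁴ − 62.30⁴)/64 = 7.808×10^5 mm⁴
I = 7.808×10^5 mm⁴ = 7.808×10^-7 m⁴
Effective length L_e = K·L = 0.5 × 2.57 = 1.285 m
P_cr = π²EI / L_e² = π² × 70.8×10⁹ × 7.808×10^-7 / 1.285² = 3.304×10^5 N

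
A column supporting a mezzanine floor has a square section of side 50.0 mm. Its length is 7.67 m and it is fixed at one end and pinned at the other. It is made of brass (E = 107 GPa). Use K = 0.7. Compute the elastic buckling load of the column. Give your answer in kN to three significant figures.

I = a⁴/12 = 50.0⁴/12 = 5.208×10^5 mm⁴
I = 5.208×10^5 mm⁴ = 5.208×10^-7 m⁴
Effective length L_e = K·L = 0.7 × 7.67 = 5.369 m
P_cr = π²EI / L_e² = π² × 107×10⁹ × 5.208×10^-7 / 5.369² = 1.908×10^4 N

P_cr ≈ 19.1 kN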